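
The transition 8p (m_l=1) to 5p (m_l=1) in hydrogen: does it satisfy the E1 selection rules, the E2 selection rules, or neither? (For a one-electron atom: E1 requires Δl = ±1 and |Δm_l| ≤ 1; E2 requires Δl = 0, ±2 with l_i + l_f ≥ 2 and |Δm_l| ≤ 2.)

E2

Δl = 1 − 1 = +0; l_i + l_f = 2.
Δm_l = +0.
E1 (Δl = ±1, |Δm_l| ≤ 1): not satisfied.
E2 (Δl = 0,±2, l_i+l_f ≥ 2, |Δm_l| ≤ 2): satisfied.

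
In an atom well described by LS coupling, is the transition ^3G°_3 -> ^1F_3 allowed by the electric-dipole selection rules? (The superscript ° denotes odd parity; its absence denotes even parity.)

Initial level: S=1, L=4, J=3, parity odd. Final level: S=0, L=3, J=3, parity even.
Parity must change: odd → even — ✓.
ΔS = 0: S: 1 → 0 — ✗.
ΔL = 0, ±1 (not L=0↔0): L: 4 → 3, ΔL = -1 — ✓.
ΔJ = 0, ±1 (not J=0↔0): J: 3 → 3, ΔJ = +0 — ✓.
Rule(s) violated: ΔS.

forbidden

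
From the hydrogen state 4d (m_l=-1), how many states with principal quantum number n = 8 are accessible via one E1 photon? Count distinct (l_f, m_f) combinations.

E1 requires Δl = ±1, so l_f ∈ {1, 3}; with 0 ≤ l_f ≤ n_f−1 = 7, the allowed l_f values are {1, 3}.
For l_f = 1: m_f ∈ {m_i−1, m_i, m_i+1} ∩ [−1, 1] = {-1, 0} → 2 states.
For l_f = 3: m_f ∈ {m_i−1, m_i, m_i+1} ∩ [−3, 3] = {-2, -1, 0} → 3 states.
Total: 5.

5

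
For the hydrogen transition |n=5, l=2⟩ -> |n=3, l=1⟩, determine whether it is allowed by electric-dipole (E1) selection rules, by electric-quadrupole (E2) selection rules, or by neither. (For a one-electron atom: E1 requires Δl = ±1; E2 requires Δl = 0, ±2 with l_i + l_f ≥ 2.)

E1

Δl = 1 − 2 = -1; l_i + l_f = 3.
E1 (Δl = ±1): satisfied.
E2 (Δl = 0,±2, l_i+l_f ≥ 2): not satisfied.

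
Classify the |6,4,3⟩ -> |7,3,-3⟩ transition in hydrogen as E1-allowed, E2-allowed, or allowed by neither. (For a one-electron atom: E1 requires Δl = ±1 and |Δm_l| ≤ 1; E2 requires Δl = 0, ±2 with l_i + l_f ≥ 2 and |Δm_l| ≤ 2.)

neither

Δl = 3 − 4 = -1; l_i + l_f = 7.
Δm_l = -6.
E1 (Δl = ±1, |Δm_l| ≤ 1): not satisfied.
E2 (Δl = 0,±2, l_i+l_f ≥ 2, |Δm_l| ≤ 2): not satisfied.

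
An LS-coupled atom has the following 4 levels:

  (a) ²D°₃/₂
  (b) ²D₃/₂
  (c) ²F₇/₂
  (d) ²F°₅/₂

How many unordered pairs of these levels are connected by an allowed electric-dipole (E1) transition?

3

(a)–(b): allowed.
(a)–(c): forbidden (ΔJ).
(a)–(d): forbidden (parity).
(b)–(c): forbidden (parity, ΔJ).
(b)–(d): allowed.
(c)–(d): allowed.
Allowed pairs: 3 of 6.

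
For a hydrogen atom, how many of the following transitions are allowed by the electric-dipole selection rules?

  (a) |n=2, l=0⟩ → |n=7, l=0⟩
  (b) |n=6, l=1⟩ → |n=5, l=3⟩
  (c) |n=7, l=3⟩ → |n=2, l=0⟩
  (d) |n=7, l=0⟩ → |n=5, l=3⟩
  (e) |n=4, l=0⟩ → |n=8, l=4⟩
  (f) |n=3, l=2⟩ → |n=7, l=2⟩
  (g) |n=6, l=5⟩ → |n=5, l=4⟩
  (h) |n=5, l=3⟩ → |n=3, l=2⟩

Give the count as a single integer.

2

(a) forbidden — Δl = +0 (E1 requires Δl = ±1)
(b) forbidden — Δl = +2 (E1 requires Δl = ±1)
(c) forbidden — Δl = -3 (E1 requires Δl = ±1)
(d) forbidden — Δl = +3 (E1 requires Δl = ±1)
(e) forbidden — Δl = +4 (E1 requires Δl = ±1)
(f) forbidden — Δl = +0 (E1 requires Δl = ±1)
(g) allowed
(h) allowed
Total allowed: 2 of 8.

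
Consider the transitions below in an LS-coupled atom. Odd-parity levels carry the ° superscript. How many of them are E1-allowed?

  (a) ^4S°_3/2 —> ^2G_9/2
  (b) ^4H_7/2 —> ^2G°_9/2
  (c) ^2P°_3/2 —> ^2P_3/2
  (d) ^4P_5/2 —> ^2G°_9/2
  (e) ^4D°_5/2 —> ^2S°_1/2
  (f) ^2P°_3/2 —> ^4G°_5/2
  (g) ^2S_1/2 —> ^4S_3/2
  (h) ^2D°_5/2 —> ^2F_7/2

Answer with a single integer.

2

(a) forbidden (ΔS, ΔL, ΔJ fail)
(b) forbidden (ΔS fails)
(c) allowed
(d) forbidden (ΔS, ΔL, ΔJ fail)
(e) forbidden (parity, ΔS, ΔL, ΔJ fail)
(f) forbidden (parity, ΔS, ΔL fail)
(g) forbidden (parity, ΔS, ΔL fail)
(h) allowed
Total allowed: 2 of 8.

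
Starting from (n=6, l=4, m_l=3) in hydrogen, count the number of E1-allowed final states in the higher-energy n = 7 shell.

5

E1 requires Δl = ±1, so l_f ∈ {3, 5}; with 0 ≤ l_f ≤ n_f−1 = 6, the allowed l_f values are {3, 5}.
For l_f = 3: m_f ∈ {m_i−1, m_i, m_i+1} ∩ [−3, 3] = {2, 3} → 2 states.
For l_f = 5: m_f ∈ {m_i−1, m_i, m_i+1} ∩ [−5, 5] = {2, 3, 4} → 3 states.
Total: 5.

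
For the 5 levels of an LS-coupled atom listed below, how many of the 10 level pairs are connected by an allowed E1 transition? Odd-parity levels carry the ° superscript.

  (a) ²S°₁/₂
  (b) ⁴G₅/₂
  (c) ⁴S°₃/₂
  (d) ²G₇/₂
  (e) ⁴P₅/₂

(a)–(b): forbidden (ΔS, ΔL, ΔJ).
(a)–(c): forbidden (parity, ΔS, ΔL).
(a)–(d): forbidden (ΔL, ΔJ).
(a)–(e): forbidden (ΔS, ΔJ).
(b)–(c): forbidden (ΔL).
(b)–(d): forbidden (parity, ΔS).
(b)–(e): forbidden (parity, ΔL).
(c)–(d): forbidden (ΔS, ΔL, ΔJ).
(c)–(e): allowed.
(d)–(e): forbidden (parity, ΔS, ΔL).
Allowed pairs: 1 of 10.

1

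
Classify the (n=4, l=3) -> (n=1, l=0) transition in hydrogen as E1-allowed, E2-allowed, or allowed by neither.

Δl = 0 − 3 = -3; l_i + l_f = 3.
E1 (Δl = ±1): not satisfied.
E2 (Δl = 0,±2, l_i+l_f ≥ 2): not satisfied.

neither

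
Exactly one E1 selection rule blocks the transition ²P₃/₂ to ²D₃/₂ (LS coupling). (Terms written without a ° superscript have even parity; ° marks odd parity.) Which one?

parity

Parity must change: even → even — violated.
ΔS = 0: S: 1/2 → 1/2 — satisfied.
ΔL = 0, ±1 (not L=0↔0): L: 1 → 2, ΔL = +1 — satisfied.
ΔJ = 0, ±1 (not J=0↔0): J: 3/2 → 3/2, ΔJ = +0 — satisfied.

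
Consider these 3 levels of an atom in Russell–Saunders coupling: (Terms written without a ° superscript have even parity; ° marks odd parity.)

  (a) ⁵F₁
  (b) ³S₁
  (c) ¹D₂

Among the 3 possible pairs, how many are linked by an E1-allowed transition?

(a)–(b): forbidden (parity, ΔS, ΔL).
(a)–(c): forbidden (parity, ΔS).
(b)–(c): forbidden (parity, ΔS, ΔL).
Allowed pairs: 0 of 3.

0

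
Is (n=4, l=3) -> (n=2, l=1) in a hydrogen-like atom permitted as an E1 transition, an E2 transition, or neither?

E2

Δl = 1 − 3 = -2; l_i + l_f = 4.
E1 (Δl = ±1): not satisfied.
E2 (Δl = 0,±2, l_i+l_f ≥ 2): satisfied.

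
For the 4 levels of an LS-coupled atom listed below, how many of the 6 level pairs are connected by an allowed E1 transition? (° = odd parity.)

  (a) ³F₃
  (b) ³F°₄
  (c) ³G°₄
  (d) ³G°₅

(a)–(b): allowed.
(a)–(c): allowed.
(a)–(d): forbidden (ΔJ).
(b)–(c): forbidden (parity).
(b)–(d): forbidden (parity).
(c)–(d): forbidden (parity).
Allowed pairs: 2 of 6.

2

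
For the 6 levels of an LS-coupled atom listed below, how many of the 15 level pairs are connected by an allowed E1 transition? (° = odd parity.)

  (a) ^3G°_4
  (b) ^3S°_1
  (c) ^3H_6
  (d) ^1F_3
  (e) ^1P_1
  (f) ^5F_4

(a)–(b): forbidden (parity, ΔL, ΔJ).
(a)–(c): forbidden (ΔJ).
(a)–(d): forbidden (ΔS).
(a)–(e): forbidden (ΔS, ΔL, ΔJ).
(a)–(f): forbidden (ΔS).
(b)–(c): forbidden (ΔL, ΔJ).
(b)–(d): forbidden (ΔS, ΔL, ΔJ).
(b)–(e): forbidden (ΔS).
(b)–(f): forbidden (ΔS, ΔL, ΔJ).
(c)–(d): forbidden (parity, ΔS, ΔL, ΔJ).
(c)–(e): forbidden (parity, ΔS, ΔL, ΔJ).
(c)–(f): forbidden (parity, ΔS, ΔL, ΔJ).
(d)–(e): forbidden (parity, ΔL, ΔJ).
(d)–(f): forbidden (parity, ΔS).
(e)–(f): forbidden (parity, ΔS, ΔL, ΔJ).
Allowed pairs: 0 of 15.

0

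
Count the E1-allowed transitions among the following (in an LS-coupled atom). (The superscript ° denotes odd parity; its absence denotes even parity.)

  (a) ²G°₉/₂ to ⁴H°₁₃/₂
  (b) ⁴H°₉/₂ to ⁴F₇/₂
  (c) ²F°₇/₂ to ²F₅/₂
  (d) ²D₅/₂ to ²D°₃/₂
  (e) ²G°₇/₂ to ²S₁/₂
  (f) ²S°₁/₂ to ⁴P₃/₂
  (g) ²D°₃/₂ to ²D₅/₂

(a) forbidden (parity, ΔS, ΔJ fail)
(b) forbidden (ΔL fails)
(c) allowed
(d) allowed
(e) forbidden (ΔL, ΔJ fail)
(f) forbidden (ΔS fails)
(g) allowed
Total allowed: 3 of 7.

3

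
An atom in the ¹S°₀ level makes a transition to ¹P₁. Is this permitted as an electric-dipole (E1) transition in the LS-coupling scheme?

Initial level: S=0, L=0, J=0, parity odd. Final level: S=0, L=1, J=1, parity even.
Parity must change: odd → even — satisfied.
ΔJ = 0, ±1 (not J=0↔0): J: 0 → 1, ΔJ = +1 — satisfied.
ΔL = 0, ±1 (not L=0↔0): L: 0 → 1, ΔL = +1 — satisfied.
ΔS = 0: S: 0 → 0 — satisfied.
All four E1 rules are satisfied.

allowed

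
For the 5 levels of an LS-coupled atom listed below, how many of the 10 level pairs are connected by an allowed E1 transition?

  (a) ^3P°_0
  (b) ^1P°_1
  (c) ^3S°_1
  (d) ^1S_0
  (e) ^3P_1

3

(a)–(b): forbidden (parity, ΔS).
(a)–(c): forbidden (parity).
(a)–(d): forbidden (ΔS, ΔJ).
(a)–(e): allowed.
(b)–(c): forbidden (parity, ΔS).
(b)–(d): allowed.
(b)–(e): forbidden (ΔS).
(c)–(d): forbidden (ΔS, ΔL).
(c)–(e): allowed.
(d)–(e): forbidden (parity, ΔS).
Allowed pairs: 3 of 10.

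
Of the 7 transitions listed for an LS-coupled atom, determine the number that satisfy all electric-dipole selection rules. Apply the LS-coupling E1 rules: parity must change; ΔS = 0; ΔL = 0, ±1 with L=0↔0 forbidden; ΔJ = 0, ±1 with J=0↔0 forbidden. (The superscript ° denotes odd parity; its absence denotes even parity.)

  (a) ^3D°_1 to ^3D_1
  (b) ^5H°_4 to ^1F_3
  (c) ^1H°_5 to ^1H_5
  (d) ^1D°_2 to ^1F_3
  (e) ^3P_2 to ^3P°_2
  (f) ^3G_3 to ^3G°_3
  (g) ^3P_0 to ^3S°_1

6

(a) allowed
(b) forbidden (ΔS, ΔL fail)
(c) allowed
(d) allowed
(e) allowed
(f) allowed
(g) allowed
Total allowed: 6 of 7.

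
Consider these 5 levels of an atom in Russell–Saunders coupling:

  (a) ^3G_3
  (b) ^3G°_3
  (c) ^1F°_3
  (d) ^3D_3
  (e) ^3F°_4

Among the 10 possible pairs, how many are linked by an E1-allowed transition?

(a)–(b): allowed.
(a)–(c): forbidden (ΔS).
(a)–(d): forbidden (parity, ΔL).
(a)–(e): allowed.
(b)–(c): forbidden (parity, ΔS).
(b)–(d): forbidden (ΔL).
(b)–(e): forbidden (parity).
(c)–(d): forbidden (ΔS).
(c)–(e): forbidden (parity, ΔS).
(d)–(e): allowed.
Allowed pairs: 3 of 10.

3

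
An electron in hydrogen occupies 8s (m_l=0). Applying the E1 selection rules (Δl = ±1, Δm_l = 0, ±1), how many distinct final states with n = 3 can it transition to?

E1 requires Δl = ±1, so l_f ∈ {-1, 1}; with 0 ≤ l_f ≤ n_f−1 = 2, the allowed l_f values are {1}.
For l_f = 1: m_f ∈ {m_i−1, m_i, m_i+1} ∩ [−1, 1] = {-1, 0, 1} → 3 states.
Total: 3.

3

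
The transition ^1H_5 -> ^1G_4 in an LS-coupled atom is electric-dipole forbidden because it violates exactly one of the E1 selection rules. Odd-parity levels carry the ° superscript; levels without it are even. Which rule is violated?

parity

Initial level: S=0, L=5, J=5, parity even. Final level: S=0, L=4, J=4, parity even.
Parity must change: even → even — violated.
ΔS = 0: S: 0 → 0 — satisfied.
ΔL = 0, ±1 (not L=0↔0): L: 5 → 4, ΔL = -1 — satisfied.
ΔJ = 0, ±1 (not J=0↔0): J: 5 → 4, ΔJ = -1 — satisfied.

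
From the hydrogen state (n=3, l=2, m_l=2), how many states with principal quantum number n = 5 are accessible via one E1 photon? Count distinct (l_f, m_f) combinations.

4

E1 requires Δl = ±1, so l_f ∈ {1, 3}; with 0 ≤ l_f ≤ n_f−1 = 4, the allowed l_f values are {1, 3}.
For l_f = 1: m_f ∈ {m_i−1, m_i, m_i+1} ∩ [−1, 1] = {1} → 1 state.
For l_f = 3: m_f ∈ {m_i−1, m_i, m_i+1} ∩ [−3, 3] = {1, 2, 3} → 3 states.
Total: 4.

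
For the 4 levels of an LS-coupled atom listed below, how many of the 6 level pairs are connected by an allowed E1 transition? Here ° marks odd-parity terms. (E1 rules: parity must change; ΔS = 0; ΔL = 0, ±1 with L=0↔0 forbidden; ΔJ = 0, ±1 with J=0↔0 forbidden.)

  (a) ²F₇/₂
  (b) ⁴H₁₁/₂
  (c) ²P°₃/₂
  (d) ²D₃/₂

(a)–(b): forbidden (parity, ΔS, ΔL, ΔJ).
(a)–(c): forbidden (ΔL, ΔJ).
(a)–(d): forbidden (parity, ΔJ).
(b)–(c): forbidden (ΔS, ΔL, ΔJ).
(b)–(d): forbidden (parity, ΔS, ΔL, ΔJ).
(c)–(d): allowed.
Allowed pairs: 1 of 6.

1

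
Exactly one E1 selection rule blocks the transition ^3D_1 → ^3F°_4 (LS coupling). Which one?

the ΔJ = 0, ±1 rule

Parity must change: even → odd — ok.
ΔS = 0: S: 1 → 1 — ok.
ΔL = 0, ±1 (not L=0↔0): L: 2 → 3, ΔL = +1 — ok.
ΔJ = 0, ±1 (not J=0↔0): J: 1 → 4, ΔJ = +3 — fails.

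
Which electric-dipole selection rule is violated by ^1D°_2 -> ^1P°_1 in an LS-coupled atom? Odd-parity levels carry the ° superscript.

parity

Initial level: S=0, L=2, J=2, parity odd. Final level: S=0, L=1, J=1, parity odd.
ΔS = 0: S: 0 → 0 — passes.
Parity must change: odd → odd — fails.
ΔJ = 0, ±1 (not J=0↔0): J: 2 → 1, ΔJ = -1 — passes.
ΔL = 0, ±1 (not L=0↔0): L: 2 → 1, ΔL = -1 — passes.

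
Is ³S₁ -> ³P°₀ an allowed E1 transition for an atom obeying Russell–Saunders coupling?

allowed

Initial level: S=1, L=0, J=1, parity even. Final level: S=1, L=1, J=0, parity odd.
Parity must change: even → odd — passes.
ΔS = 0: S: 1 → 1 — passes.
ΔL = 0, ±1 (not L=0↔0): L: 0 → 1, ΔL = +1 — passes.
ΔJ = 0, ±1 (not J=0↔0): J: 1 → 0, ΔJ = -1 — passes.
All four E1 rules are satisfied.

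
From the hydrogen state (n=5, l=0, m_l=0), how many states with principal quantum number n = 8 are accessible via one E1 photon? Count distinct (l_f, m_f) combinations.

3

E1 requires Δl = ±1, so l_f ∈ {-1, 1}; with 0 ≤ l_f ≤ n_f−1 = 7, the allowed l_f values are {1}.
For l_f = 1: m_f ∈ {m_i−1, m_i, m_i+1} ∩ [−1, 1] = {-1, 0, 1} → 3 states.
Total: 3.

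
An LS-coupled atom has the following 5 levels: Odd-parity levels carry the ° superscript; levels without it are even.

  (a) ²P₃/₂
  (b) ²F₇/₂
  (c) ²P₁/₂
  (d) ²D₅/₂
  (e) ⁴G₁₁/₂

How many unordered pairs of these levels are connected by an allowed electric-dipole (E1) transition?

0

(a)–(b): forbidden (parity, ΔL, ΔJ).
(a)–(c): forbidden (parity).
(a)–(d): forbidden (parity).
(a)–(e): forbidden (parity, ΔS, ΔL, ΔJ).
(b)–(c): forbidden (parity, ΔL, ΔJ).
(b)–(d): forbidden (parity).
(b)–(e): forbidden (parity, ΔS, ΔJ).
(c)–(d): forbidden (parity, ΔJ).
(c)–(e): forbidden (parity, ΔS, ΔL, ΔJ).
(d)–(e): forbidden (parity, ΔS, ΔL, ΔJ).
Allowed pairs: 0 of 10.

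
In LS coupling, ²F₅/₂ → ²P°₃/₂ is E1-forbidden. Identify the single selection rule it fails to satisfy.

the ΔL = 0, ±1 rule

Parity must change: even → odd — ok.
ΔS = 0: S: 1/2 → 1/2 — ok.
ΔL = 0, ±1 (not L=0↔0): L: 3 → 1, ΔL = -2 — fails.
ΔJ = 0, ±1 (not J=0↔0): J: 5/2 → 3/2, ΔJ = -1 — ok.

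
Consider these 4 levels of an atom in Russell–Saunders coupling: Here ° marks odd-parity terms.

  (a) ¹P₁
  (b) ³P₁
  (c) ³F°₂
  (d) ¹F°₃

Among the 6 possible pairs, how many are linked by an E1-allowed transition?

0

(a)–(b): forbidden (parity, ΔS).
(a)–(c): forbidden (ΔS, ΔL).
(a)–(d): forbidden (ΔL, ΔJ).
(b)–(c): forbidden (ΔL).
(b)–(d): forbidden (ΔS, ΔL, ΔJ).
(c)–(d): forbidden (parity, ΔS).
Allowed pairs: 0 of 6.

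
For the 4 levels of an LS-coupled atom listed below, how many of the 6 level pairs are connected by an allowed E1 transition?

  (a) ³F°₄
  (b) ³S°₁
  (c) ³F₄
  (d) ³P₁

(a)–(b): forbidden (parity, ΔL, ΔJ).
(a)–(c): allowed.
(a)–(d): forbidden (ΔL, ΔJ).
(b)–(c): forbidden (ΔL, ΔJ).
(b)–(d): allowed.
(c)–(d): forbidden (parity, ΔL, ΔJ).
Allowed pairs: 2 of 6.

2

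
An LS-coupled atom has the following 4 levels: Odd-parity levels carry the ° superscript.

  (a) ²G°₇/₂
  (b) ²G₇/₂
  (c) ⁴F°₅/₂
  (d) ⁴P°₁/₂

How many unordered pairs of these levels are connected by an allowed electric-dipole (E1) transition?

1

(a)–(b): allowed.
(a)–(c): forbidden (parity, ΔS).
(a)–(d): forbidden (parity, ΔS, ΔL, ΔJ).
(b)–(c): forbidden (ΔS).
(b)–(d): forbidden (ΔS, ΔL, ΔJ).
(c)–(d): forbidden (parity, ΔL, ΔJ).
Allowed pairs: 1 of 6.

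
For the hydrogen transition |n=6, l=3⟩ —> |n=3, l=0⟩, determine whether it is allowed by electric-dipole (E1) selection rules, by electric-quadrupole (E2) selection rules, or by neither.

neither

Δl = 0 − 3 = -3; l_i + l_f = 3.
E1 (Δl = ±1): not satisfied.
E2 (Δl = 0,±2, l_i+l_f ≥ 2): not satisfied.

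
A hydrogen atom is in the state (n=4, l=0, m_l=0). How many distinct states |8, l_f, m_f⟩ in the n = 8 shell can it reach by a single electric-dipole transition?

3

E1 requires Δl = ±1, so l_f ∈ {-1, 1}; with 0 ≤ l_f ≤ n_f−1 = 7, the allowed l_f values are {1}.
For l_f = 1: m_f ∈ {m_i−1, m_i, m_i+1} ∩ [−1, 1] = {-1, 0, 1} → 3 states.
Total: 3.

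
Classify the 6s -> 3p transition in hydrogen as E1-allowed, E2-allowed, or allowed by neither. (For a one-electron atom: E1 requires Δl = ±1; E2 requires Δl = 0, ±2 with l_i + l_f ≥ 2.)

Δl = 1 − 0 = +1; l_i + l_f = 1.
E1 (Δl = ±1): satisfied.
E2 (Δl = 0,±2, l_i+l_f ≥ 2): not satisfied.

E1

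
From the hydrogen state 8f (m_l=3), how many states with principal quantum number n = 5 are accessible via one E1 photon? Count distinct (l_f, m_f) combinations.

4

E1 requires Δl = ±1, so l_f ∈ {2, 4}; with 0 ≤ l_f ≤ n_f−1 = 4, the allowed l_f values are {2, 4}.
For l_f = 2: m_f ∈ {m_i−1, m_i, m_i+1} ∩ [−2, 2] = {2} → 1 state.
For l_f = 4: m_f ∈ {m_i−1, m_i, m_i+1} ∩ [−4, 4] = {2, 3, 4} → 3 states.
Total: 4.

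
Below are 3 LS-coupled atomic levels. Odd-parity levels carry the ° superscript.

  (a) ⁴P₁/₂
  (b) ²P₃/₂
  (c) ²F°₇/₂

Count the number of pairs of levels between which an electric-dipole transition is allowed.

0

(a)–(b): forbidden (parity, ΔS).
(a)–(c): forbidden (ΔS, ΔL, ΔJ).
(b)–(c): forbidden (ΔL, ΔJ).
Allowed pairs: 0 of 3.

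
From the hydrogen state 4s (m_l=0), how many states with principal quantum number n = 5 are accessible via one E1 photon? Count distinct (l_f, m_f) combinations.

E1 requires Δl = ±1, so l_f ∈ {-1, 1}; with 0 ≤ l_f ≤ n_f−1 = 4, the allowed l_f values are {1}.
For l_f = 1: m_f ∈ {m_i−1, m_i, m_i+1} ∩ [−1, 1] = {-1, 0, 1} → 3 states.
Total: 3.

3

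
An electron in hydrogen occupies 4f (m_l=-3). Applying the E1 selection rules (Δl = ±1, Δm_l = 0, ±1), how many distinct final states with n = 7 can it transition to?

4

E1 requires Δl = ±1, so l_f ∈ {2, 4}; with 0 ≤ l_f ≤ n_f−1 = 6, the allowed l_f values are {2, 4}.
For l_f = 2: m_f ∈ {m_i−1, m_i, m_i+1} ∩ [−2, 2] = {-2} → 1 state.
For l_f = 4: m_f ∈ {m_i−1, m_i, m_i+1} ∩ [−4, 4] = {-4, -3, -2} → 3 states.
Total: 4.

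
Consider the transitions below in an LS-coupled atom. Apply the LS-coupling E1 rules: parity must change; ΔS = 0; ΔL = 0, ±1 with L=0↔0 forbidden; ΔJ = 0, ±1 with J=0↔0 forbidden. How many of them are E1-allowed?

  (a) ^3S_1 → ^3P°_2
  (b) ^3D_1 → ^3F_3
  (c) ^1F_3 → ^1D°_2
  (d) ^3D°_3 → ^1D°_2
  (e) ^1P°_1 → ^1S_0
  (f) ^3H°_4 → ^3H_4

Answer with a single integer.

4

(a) allowed
(b) forbidden (parity, ΔJ fail)
(c) allowed
(d) forbidden (parity, ΔS fail)
(e) allowed
(f) allowed
Total allowed: 4 of 6.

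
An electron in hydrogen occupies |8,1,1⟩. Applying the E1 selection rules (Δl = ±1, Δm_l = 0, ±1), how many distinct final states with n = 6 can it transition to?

4

E1 requires Δl = ±1, so l_f ∈ {0, 2}; with 0 ≤ l_f ≤ n_f−1 = 5, the allowed l_f values are {0, 2}.
For l_f = 0: m_f ∈ {m_i−1, m_i, m_i+1} ∩ [−0, 0] = {0} → 1 state.
For l_f = 2: m_f ∈ {m_i−1, m_i, m_i+1} ∩ [−2, 2] = {0, 1, 2} → 3 states.
Total: 4.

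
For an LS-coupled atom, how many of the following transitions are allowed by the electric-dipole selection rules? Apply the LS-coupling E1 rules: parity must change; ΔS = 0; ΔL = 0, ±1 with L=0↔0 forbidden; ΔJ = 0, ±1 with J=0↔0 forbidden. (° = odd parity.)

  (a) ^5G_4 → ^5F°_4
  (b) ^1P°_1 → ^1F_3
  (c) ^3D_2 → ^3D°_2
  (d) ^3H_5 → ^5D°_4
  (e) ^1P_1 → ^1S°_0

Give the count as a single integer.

(a) allowed
(b) forbidden (ΔL, ΔJ fail)
(c) allowed
(d) forbidden (ΔS, ΔL fail)
(e) allowed
Total allowed: 3 of 5.

3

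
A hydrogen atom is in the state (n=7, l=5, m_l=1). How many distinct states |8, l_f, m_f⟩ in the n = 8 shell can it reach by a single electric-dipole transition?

6

E1 requires Δl = ±1, so l_f ∈ {4, 6}; with 0 ≤ l_f ≤ n_f−1 = 7, the allowed l_f values are {4, 6}.
For l_f = 4: m_f ∈ {m_i−1, m_i, m_i+1} ∩ [−4, 4] = {0, 1, 2} → 3 states.
For l_f = 6: m_f ∈ {m_i−1, m_i, m_i+1} ∩ [−6, 6] = {0, 1, 2} → 3 states.
Total: 6.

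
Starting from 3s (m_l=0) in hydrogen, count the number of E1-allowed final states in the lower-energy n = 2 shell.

E1 requires Δl = ±1, so l_f ∈ {-1, 1}; with 0 ≤ l_f ≤ n_f−1 = 1, the allowed l_f values are {1}.
For l_f = 1: m_f ∈ {m_i−1, m_i, m_i+1} ∩ [−1, 1] = {-1, 0, 1} → 3 states.
Total: 3.

3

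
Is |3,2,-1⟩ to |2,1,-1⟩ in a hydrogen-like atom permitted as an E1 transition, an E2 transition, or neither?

E1

Δl = 1 − 2 = -1; l_i + l_f = 3.
Δm_l = +0.
E1 (Δl = ±1, |Δm_l| ≤ 1): satisfied.
E2 (Δl = 0,±2, l_i+l_f ≥ 2, |Δm_l| ≤ 2): not satisfied.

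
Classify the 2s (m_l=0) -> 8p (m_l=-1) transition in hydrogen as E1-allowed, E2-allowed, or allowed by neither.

E1

Δl = 1 − 0 = +1; l_i + l_f = 1.
Δm_l = -1.
E1 (Δl = ±1, |Δm_l| ≤ 1): satisfied.
E2 (Δl = 0,±2, l_i+l_f ≥ 2, |Δm_l| ≤ 2): not satisfied.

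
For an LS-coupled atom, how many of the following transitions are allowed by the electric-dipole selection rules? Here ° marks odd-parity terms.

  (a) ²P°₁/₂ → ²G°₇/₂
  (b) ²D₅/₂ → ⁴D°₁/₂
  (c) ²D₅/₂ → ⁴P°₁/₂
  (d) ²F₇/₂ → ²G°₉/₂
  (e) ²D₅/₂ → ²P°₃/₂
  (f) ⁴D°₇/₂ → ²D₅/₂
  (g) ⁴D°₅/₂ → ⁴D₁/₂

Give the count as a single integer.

2

(a) forbidden (parity, ΔL, ΔJ fail)
(b) forbidden (ΔS, ΔJ fail)
(c) forbidden (ΔS, ΔJ fail)
(d) allowed
(e) allowed
(f) forbidden (ΔS fails)
(g) forbidden (ΔJ fails)
Total allowed: 2 of 7.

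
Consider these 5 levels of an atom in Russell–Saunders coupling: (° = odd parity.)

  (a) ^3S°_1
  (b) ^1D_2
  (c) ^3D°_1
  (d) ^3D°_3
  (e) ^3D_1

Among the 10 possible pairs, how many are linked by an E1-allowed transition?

(a)–(b): forbidden (ΔS, ΔL).
(a)–(c): forbidden (parity, ΔL).
(a)–(d): forbidden (parity, ΔL, ΔJ).
(a)–(e): forbidden (ΔL).
(b)–(c): forbidden (ΔS).
(b)–(d): forbidden (ΔS).
(b)–(e): forbidden (parity, ΔS).
(c)–(d): forbidden (parity, ΔJ).
(c)–(e): allowed.
(d)–(e): forbidden (ΔJ).
Allowed pairs: 1 of 10.

1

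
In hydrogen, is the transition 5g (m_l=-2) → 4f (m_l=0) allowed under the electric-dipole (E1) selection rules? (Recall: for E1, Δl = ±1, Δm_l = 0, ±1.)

forbidden

Δl = 3 − 4 = -1; the E1 rule Δl = ±1 is ✓.
m_l: -2 → 0 (Δm_l = +2). |Δm_l| ≤ 1 ✗.
The transition is electric-dipole forbidden.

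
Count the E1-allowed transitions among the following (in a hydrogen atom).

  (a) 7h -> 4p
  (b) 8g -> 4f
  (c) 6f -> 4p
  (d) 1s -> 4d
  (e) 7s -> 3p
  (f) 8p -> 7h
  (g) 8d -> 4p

3

(a) forbidden — Δl = -4 (E1 requires Δl = ±1)
(b) allowed
(c) forbidden — Δl = -2 (E1 requires Δl = ±1)
(d) forbidden — Δl = +2 (E1 requires Δl = ±1)
(e) allowed
(f) forbidden — Δl = +4 (E1 requires Δl = ±1)
(g) allowed
Total allowed: 3 of 7.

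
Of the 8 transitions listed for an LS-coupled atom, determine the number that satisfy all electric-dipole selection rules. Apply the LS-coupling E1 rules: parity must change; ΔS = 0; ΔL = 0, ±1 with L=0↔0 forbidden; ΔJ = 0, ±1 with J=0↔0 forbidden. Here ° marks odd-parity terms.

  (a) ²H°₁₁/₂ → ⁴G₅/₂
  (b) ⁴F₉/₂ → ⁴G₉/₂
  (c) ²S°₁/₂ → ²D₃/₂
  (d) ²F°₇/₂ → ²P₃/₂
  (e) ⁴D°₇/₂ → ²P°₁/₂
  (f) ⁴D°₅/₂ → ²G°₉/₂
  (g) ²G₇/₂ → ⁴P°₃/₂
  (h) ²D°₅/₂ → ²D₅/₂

(a) forbidden (ΔS, ΔJ fail)
(b) forbidden (parity fails)
(c) forbidden (ΔL fails)
(d) forbidden (ΔL, ΔJ fail)
(e) forbidden (parity, ΔS, ΔJ fail)
(f) forbidden (parity, ΔS, ΔL, ΔJ fail)
(g) forbidden (ΔS, ΔL, ΔJ fail)
(h) allowed
Total allowed: 1 of 8.

1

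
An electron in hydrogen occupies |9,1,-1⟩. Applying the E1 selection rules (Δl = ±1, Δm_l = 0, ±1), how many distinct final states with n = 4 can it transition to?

E1 requires Δl = ±1, so l_f ∈ {0, 2}; with 0 ≤ l_f ≤ n_f−1 = 3, the allowed l_f values are {0, 2}.
For l_f = 0: m_f ∈ {m_i−1, m_i, m_i+1} ∩ [−0, 0] = {0} → 1 state.
For l_f = 2: m_f ∈ {m_i−1, m_i, m_i+1} ∩ [−2, 2] = {-2, -1, 0} → 3 states.
Total: 4.

4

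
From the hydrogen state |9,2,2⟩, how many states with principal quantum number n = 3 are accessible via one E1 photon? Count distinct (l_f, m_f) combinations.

1

E1 requires Δl = ±1, so l_f ∈ {1, 3}; with 0 ≤ l_f ≤ n_f−1 = 2, the allowed l_f values are {1}.
For l_f = 1: m_f ∈ {m_i−1, m_i, m_i+1} ∩ [−1, 1] = {1} → 1 state.
Total: 1.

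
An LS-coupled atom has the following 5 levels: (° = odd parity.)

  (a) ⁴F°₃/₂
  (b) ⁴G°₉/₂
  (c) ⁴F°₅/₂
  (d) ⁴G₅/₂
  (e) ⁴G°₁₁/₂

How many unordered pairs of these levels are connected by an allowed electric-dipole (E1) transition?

2

(a)–(b): forbidden (parity, ΔJ).
(a)–(c): forbidden (parity).
(a)–(d): allowed.
(a)–(e): forbidden (parity, ΔJ).
(b)–(c): forbidden (parity, ΔJ).
(b)–(d): forbidden (ΔJ).
(b)–(e): forbidden (parity).
(c)–(d): allowed.
(c)–(e): forbidden (parity, ΔJ).
(d)–(e): forbidden (ΔJ).
Allowed pairs: 2 of 10.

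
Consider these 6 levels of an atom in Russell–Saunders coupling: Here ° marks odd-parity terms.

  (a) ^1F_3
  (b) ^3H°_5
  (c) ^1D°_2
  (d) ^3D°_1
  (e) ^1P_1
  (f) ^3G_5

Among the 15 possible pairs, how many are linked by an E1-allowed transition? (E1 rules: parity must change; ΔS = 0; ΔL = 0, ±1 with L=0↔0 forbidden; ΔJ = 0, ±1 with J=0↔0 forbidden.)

3

(a)–(b): forbidden (ΔS, ΔL, ΔJ).
(a)–(c): allowed.
(a)–(d): forbidden (ΔS, ΔJ).
(a)–(e): forbidden (parity, ΔL, ΔJ).
(a)–(f): forbidden (parity, ΔS, ΔJ).
(b)–(c): forbidden (parity, ΔS, ΔL, ΔJ).
(b)–(d): forbidden (parity, ΔL, ΔJ).
(b)–(e): forbidden (ΔS, ΔL, ΔJ).
(b)–(f): allowed.
(c)–(d): forbidden (parity, ΔS).
(c)–(e): allowed.
(c)–(f): forbidden (ΔS, ΔL, ΔJ).
(d)–(e): forbidden (ΔS).
(d)–(f): forbidden (ΔL, ΔJ).
(e)–(f): forbidden (parity, ΔS, ΔL, ΔJ).
Allowed pairs: 3 of 15.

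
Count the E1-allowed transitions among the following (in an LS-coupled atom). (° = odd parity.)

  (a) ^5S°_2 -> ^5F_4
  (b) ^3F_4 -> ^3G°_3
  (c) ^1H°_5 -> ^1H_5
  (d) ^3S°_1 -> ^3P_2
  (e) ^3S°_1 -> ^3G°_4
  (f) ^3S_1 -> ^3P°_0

4

(a) forbidden (ΔL, ΔJ fail)
(b) allowed
(c) allowed
(d) allowed
(e) forbidden (parity, ΔL, ΔJ fail)
(f) allowed
Total allowed: 4 of 6.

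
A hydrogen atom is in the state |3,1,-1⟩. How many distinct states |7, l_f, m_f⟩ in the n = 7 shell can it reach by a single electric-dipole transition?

E1 requires Δl = ±1, so l_f ∈ {0, 2}; with 0 ≤ l_f ≤ n_f−1 = 6, the allowed l_f values are {0, 2}.
For l_f = 0: m_f ∈ {m_i−1, m_i, m_i+1} ∩ [−0, 0] = {0} → 1 state.
For l_f = 2: m_f ∈ {m_i−1, m_i, m_i+1} ∩ [−2, 2] = {-2, -1, 0} → 3 states.
Total: 4.

4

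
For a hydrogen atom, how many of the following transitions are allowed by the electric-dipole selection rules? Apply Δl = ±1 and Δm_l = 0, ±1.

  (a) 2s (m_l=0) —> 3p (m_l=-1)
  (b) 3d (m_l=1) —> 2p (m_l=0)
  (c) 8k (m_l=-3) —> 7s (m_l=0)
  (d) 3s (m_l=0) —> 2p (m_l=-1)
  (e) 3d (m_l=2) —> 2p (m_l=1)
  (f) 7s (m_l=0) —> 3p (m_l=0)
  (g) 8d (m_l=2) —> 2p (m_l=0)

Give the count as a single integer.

(a) allowed
(b) allowed
(c) forbidden — Δl = -7 (E1 requires Δl = ±1); Δm_l = +3 (E1 requires Δm_l = 0, ±1)
(d) allowed
(e) allowed
(f) allowed
(g) forbidden — Δm_l = -2 (E1 requires Δm_l = 0, ±1)
Total allowed: 5 of 7.

5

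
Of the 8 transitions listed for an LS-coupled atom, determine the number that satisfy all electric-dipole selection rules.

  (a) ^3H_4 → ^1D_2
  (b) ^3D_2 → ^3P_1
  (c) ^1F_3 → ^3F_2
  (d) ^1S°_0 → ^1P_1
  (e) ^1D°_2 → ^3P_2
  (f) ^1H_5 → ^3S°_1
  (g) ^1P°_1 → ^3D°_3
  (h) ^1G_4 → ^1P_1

1

(a) forbidden (parity, ΔS, ΔL, ΔJ fail)
(b) forbidden (parity fails)
(c) forbidden (parity, ΔS fail)
(d) allowed
(e) forbidden (ΔS fails)
(f) forbidden (ΔS, ΔL, ΔJ fail)
(g) forbidden (parity, ΔS, ΔJ fail)
(h) forbidden (parity, ΔL, ΔJ fail)
Total allowed: 1 of 8.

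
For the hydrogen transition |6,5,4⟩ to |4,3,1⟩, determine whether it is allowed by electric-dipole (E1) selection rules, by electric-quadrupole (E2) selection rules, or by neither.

Δl = 3 − 5 = -2; l_i + l_f = 8.
Δm_l = -3.
E1 (Δl = ±1, |Δm_l| ≤ 1): not satisfied.
E2 (Δl = 0,±2, l_i+l_f ≥ 2, |Δm_l| ≤ 2): not satisfied.

neither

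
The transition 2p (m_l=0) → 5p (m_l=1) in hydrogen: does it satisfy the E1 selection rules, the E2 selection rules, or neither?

Δl = 1 − 1 = +0; l_i + l_f = 2.
Δm_l = +1.
E1 (Δl = ±1, |Δm_l| ≤ 1): not satisfied.
E2 (Δl = 0,±2, l_i+l_f ≥ 2, |Δm_l| ≤ 2): satisfied.

E2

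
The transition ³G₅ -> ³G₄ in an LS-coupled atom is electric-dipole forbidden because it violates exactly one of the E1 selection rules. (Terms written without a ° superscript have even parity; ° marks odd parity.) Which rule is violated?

parity

Initial level: S=1, L=4, J=5, parity even. Final level: S=1, L=4, J=4, parity even.
ΔL = 0, ±1 (not L=0↔0): L: 4 → 4, ΔL = +0 — ✓.
ΔJ = 0, ±1 (not J=0↔0): J: 5 → 4, ΔJ = -1 — ✓.
Parity must change: even → even — ✗.
ΔS = 0: S: 1 → 1 — ✓.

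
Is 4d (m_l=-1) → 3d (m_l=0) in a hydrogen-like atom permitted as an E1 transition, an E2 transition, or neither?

E2

Δl = 2 − 2 = +0; l_i + l_f = 4.
Δm_l = +1.
E1 (Δl = ±1, |Δm_l| ≤ 1): not satisfied.
E2 (Δl = 0,±2, l_i+l_f ≥ 2, |Δm_l| ≤ 2): satisfied.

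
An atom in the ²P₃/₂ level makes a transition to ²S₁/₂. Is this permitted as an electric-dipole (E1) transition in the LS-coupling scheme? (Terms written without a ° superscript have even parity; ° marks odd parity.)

ΔL = 0, ±1 (not L=0↔0): L: 1 → 0, ΔL = -1 — ✓.
ΔJ = 0, ±1 (not J=0↔0): J: 3/2 → 1/2, ΔJ = -1 — ✓.
ΔS = 0: S: 1/2 → 1/2 — ✓.
Parity must change: even → even — ✗.
Rule(s) violated: parity.

forbidden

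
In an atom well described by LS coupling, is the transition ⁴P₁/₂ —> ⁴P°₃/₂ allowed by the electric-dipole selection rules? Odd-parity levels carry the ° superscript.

Parity must change: even → odd — ✓.
ΔS = 0: S: 3/2 → 3/2 — ✓.
ΔL = 0, ±1 (not L=0↔0): L: 1 → 1, ΔL = +0 — ✓.
ΔJ = 0, ±1 (not J=0↔0): J: 1/2 → 3/2, ΔJ = +1 — ✓.
All four E1 rules are satisfied.

allowed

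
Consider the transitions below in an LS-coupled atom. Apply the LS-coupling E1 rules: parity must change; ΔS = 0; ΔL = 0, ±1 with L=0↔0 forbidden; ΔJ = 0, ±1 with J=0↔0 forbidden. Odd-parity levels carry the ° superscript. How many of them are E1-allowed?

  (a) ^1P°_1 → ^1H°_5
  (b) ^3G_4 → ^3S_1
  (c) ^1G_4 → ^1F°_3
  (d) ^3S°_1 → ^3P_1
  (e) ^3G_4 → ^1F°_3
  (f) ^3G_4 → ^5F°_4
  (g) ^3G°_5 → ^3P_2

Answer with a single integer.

(a) forbidden (parity, ΔL, ΔJ fail)
(b) forbidden (parity, ΔL, ΔJ fail)
(c) allowed
(d) allowed
(e) forbidden (ΔS fails)
(f) forbidden (ΔS fails)
(g) forbidden (ΔL, ΔJ fail)
Total allowed: 2 of 7.

2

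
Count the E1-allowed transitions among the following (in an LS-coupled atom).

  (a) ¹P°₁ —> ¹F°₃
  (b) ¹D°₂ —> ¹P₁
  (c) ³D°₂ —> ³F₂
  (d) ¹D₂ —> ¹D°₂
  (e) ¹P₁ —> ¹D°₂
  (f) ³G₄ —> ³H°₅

5

(a) forbidden (parity, ΔL, ΔJ fail)
(b) allowed
(c) allowed
(d) allowed
(e) allowed
(f) allowed
Total allowed: 5 of 6.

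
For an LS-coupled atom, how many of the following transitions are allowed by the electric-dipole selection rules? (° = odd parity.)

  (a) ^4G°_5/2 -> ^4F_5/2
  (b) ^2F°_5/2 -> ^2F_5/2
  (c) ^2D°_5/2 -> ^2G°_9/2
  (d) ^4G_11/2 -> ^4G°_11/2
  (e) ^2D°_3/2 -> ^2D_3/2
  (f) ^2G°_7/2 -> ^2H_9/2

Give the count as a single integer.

5

(a) allowed
(b) allowed
(c) forbidden (parity, ΔL, ΔJ fail)
(d) allowed
(e) allowed
(f) allowed
Total allowed: 5 of 6.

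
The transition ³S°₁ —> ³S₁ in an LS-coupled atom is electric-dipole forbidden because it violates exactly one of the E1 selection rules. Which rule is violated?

the L=0 ↔ L=0 exclusion

Initial level: S=1, L=0, J=1, parity odd. Final level: S=1, L=0, J=1, parity even.
Parity must change: odd → even — satisfied.
ΔS = 0: S: 1 → 1 — satisfied.
ΔL = 0, ±1 (not L=0↔0): L: 0 → 0, ΔL = +0 — violated.
ΔJ = 0, ±1 (not J=0↔0): J: 1 → 1, ΔJ = +0 — satisfied.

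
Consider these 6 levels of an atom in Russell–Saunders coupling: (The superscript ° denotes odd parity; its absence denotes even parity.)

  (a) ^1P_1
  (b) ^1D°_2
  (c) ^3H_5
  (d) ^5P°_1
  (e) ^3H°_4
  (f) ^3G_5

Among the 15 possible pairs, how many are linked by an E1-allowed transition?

3

(a)–(b): allowed.
(a)–(c): forbidden (parity, ΔS, ΔL, ΔJ).
(a)–(d): forbidden (ΔS).
(a)–(e): forbidden (ΔS, ΔL, ΔJ).
(a)–(f): forbidden (parity, ΔS, ΔL, ΔJ).
(b)–(c): forbidden (ΔS, ΔL, ΔJ).
(b)–(d): forbidden (parity, ΔS).
(b)–(e): forbidden (parity, ΔS, ΔL, ΔJ).
(b)–(f): forbidden (ΔS, ΔL, ΔJ).
(c)–(d): forbidden (ΔS, ΔL, ΔJ).
(c)–(e): allowed.
(c)–(f): forbidden (parity).
(d)–(e): forbidden (parity, ΔS, ΔL, ΔJ).
(d)–(f): forbidden (ΔS, ΔL, ΔJ).
(e)–(f): allowed.
Allowed pairs: 3 of 15.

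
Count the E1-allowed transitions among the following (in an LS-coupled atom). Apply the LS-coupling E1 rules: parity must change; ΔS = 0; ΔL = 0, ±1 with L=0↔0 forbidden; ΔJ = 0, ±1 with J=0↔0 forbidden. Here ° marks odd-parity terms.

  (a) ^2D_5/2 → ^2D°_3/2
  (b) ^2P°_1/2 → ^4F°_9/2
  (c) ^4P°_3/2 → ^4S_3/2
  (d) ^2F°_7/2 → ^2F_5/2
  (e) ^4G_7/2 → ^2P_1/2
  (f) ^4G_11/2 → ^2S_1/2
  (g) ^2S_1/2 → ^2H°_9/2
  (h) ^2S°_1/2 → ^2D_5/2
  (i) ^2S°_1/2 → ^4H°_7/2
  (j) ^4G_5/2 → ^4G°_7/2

(a) allowed
(b) forbidden (parity, ΔS, ΔL, ΔJ fail)
(c) allowed
(d) allowed
(e) forbidden (parity, ΔS, ΔL, ΔJ fail)
(f) forbidden (parity, ΔS, ΔL, ΔJ fail)
(g) forbidden (ΔL, ΔJ fail)
(h) forbidden (ΔL, ΔJ fail)
(i) forbidden (parity, ΔS, ΔL, ΔJ fail)
(j) allowed
Total allowed: 4 of 10.

4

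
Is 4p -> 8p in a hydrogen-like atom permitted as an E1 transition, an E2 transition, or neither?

E2

Δl = 1 − 1 = +0; l_i + l_f = 2.
E1 (Δl = ±1): not satisfied.
E2 (Δl = 0,±2, l_i+l_f ≥ 2): satisfied.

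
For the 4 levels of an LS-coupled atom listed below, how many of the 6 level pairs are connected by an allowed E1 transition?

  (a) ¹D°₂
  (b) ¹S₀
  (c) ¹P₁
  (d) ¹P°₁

(a)–(b): forbidden (ΔL, ΔJ).
(a)–(c): allowed.
(a)–(d): forbidden (parity).
(b)–(c): forbidden (parity).
(b)–(d): allowed.
(c)–(d): allowed.
Allowed pairs: 3 of 6.

3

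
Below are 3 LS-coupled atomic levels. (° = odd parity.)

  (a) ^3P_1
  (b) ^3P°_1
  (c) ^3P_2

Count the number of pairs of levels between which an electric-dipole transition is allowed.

2

(a)–(b): allowed.
(a)–(c): forbidden (parity).
(b)–(c): allowed.
Allowed pairs: 2 of 3.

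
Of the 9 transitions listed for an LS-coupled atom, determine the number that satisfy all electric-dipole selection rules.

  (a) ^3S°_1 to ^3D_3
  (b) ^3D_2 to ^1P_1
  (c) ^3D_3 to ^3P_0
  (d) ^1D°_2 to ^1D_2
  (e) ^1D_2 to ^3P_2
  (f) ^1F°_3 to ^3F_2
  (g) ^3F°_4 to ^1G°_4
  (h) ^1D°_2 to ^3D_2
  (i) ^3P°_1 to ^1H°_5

1

(a) forbidden (ΔL, ΔJ fail)
(b) forbidden (parity, ΔS fail)
(c) forbidden (parity, ΔJ fail)
(d) allowed
(e) forbidden (parity, ΔS fail)
(f) forbidden (ΔS fails)
(g) forbidden (parity, ΔS fail)
(h) forbidden (ΔS fails)
(i) forbidden (parity, ΔS, ΔL, ΔJ fail)
Total allowed: 1 of 9.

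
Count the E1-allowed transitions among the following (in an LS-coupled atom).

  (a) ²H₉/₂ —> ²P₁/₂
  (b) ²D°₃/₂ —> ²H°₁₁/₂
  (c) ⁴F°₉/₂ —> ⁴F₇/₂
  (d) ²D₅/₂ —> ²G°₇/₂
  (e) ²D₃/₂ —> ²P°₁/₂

2

(a) forbidden (parity, ΔL, ΔJ fail)
(b) forbidden (parity, ΔL, ΔJ fail)
(c) allowed
(d) forbidden (ΔL fails)
(e) allowed
Total allowed: 2 of 5.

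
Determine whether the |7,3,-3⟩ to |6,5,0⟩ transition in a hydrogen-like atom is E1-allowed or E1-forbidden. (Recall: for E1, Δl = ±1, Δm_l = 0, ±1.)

forbidden

Initial l = 3, final l = 5, so Δl = +2. E1 requires Δl = ±1: violated.
Δm_l = 0 − (-3) = +3. E1 requires Δm_l = 0, ±1: violated.
The transition is electric-dipole forbidden.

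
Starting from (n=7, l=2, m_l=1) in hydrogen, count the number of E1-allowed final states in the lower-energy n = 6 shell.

E1 requires Δl = ±1, so l_f ∈ {1, 3}; with 0 ≤ l_f ≤ n_f−1 = 5, the allowed l_f values are {1, 3}.
For l_f = 1: m_f ∈ {m_i−1, m_i, m_i+1} ∩ [−1, 1] = {0, 1} → 2 states.
For l_f = 3: m_f ∈ {m_i−1, m_i, m_i+1} ∩ [−3, 3] = {0, 1, 2} → 3 states.
Total: 5.

5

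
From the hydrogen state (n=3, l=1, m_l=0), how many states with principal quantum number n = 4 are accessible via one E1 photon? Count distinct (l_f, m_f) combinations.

E1 requires Δl = ±1, so l_f ∈ {0, 2}; with 0 ≤ l_f ≤ n_f−1 = 3, the allowed l_f values are {0, 2}.
For l_f = 0: m_f ∈ {m_i−1, m_i, m_i+1} ∩ [−0, 0] = {0} → 1 state.
For l_f = 2: m_f ∈ {m_i−1, m_i, m_i+1} ∩ [−2, 2] = {-1, 0, 1} → 3 states.
Total: 4.

4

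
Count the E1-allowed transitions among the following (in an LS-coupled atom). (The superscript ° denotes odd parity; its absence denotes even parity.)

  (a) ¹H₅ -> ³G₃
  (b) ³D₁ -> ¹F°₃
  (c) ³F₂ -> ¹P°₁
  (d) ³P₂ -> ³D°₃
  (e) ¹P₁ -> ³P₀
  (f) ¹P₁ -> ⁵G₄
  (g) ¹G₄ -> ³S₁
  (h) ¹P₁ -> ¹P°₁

2

(a) forbidden (parity, ΔS, ΔJ fail)
(b) forbidden (ΔS, ΔJ fail)
(c) forbidden (ΔS, ΔL fail)
(d) allowed
(e) forbidden (parity, ΔS fail)
(f) forbidden (parity, ΔS, ΔL, ΔJ fail)
(g) forbidden (parity, ΔS, ΔL, ΔJ fail)
(h) allowed
Total allowed: 2 of 8.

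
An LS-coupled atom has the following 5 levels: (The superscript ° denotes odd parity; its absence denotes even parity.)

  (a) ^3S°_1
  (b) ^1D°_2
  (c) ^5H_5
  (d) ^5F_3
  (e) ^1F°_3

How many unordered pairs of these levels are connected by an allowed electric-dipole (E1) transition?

0

(a)–(b): forbidden (parity, ΔS, ΔL).
(a)–(c): forbidden (ΔS, ΔL, ΔJ).
(a)–(d): forbidden (ΔS, ΔL, ΔJ).
(a)–(e): forbidden (parity, ΔS, ΔL, ΔJ).
(b)–(c): forbidden (ΔS, ΔL, ΔJ).
(b)–(d): forbidden (ΔS).
(b)–(e): forbidden (parity).
(c)–(d): forbidden (parity, ΔL, ΔJ).
(c)–(e): forbidden (ΔS, ΔL, ΔJ).
(d)–(e): forbidden (ΔS).
Allowed pairs: 0 of 10.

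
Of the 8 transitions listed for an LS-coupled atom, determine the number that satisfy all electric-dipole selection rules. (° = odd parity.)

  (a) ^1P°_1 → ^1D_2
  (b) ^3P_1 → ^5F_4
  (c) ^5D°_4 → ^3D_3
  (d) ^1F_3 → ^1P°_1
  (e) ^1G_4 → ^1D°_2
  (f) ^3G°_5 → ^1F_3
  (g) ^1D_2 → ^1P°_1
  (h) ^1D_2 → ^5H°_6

2

(a) allowed
(b) forbidden (parity, ΔS, ΔL, ΔJ fail)
(c) forbidden (ΔS fails)
(d) forbidden (ΔL, ΔJ fail)
(e) forbidden (ΔL, ΔJ fail)
(f) forbidden (ΔS, ΔJ fail)
(g) allowed
(h) forbidden (ΔS, ΔL, ΔJ fail)
Total allowed: 2 of 8.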